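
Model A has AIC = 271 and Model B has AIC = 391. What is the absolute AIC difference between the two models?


|AIC_A - AIC_B| = |271 - 391| = 120.
Model A is preferred (lower AIC).

120


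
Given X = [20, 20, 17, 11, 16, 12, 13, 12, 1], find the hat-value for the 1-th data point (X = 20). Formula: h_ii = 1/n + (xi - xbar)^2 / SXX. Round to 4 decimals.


n = 9, xbar = 13.5556.
SXX = sum((xi - xbar)^2) = 270.2222.
h = 1/9 + (20 - 13.5556)^2 / 270.2222 = 0.2648.

0.2648


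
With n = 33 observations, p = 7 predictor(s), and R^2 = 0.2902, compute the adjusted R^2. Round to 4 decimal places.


Plug in: Adj R^2 = 1 - (1 - 0.2902) * 32/25.
= 1 - 0.7098 * 32/25
= 1 - 22.7136 / 25
= 1 - 0.9085 = 0.0915.

0.0915


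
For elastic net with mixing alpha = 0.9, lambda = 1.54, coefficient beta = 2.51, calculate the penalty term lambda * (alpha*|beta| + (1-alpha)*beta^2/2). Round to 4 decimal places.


L1 component = 0.9 * |2.51| = 2.2590.
L2 component = 0.1 * 2.51^2 / 2 = 0.3150.
Penalty = 1.54 * (2.2590 + 0.3150) = 1.54 * 2.5740 = 3.9640.

3.9640


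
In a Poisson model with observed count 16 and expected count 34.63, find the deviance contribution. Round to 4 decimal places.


y/mu = 16/34.63 = 0.462027 (approx.), and ln(16/34.63) = -0.772132.
y * ln(y/mu) = 16 * -0.772132 = -12.354112.
y - mu = -18.63.
D = 2 * (-12.354112 - -18.63) = 12.551776, which rounds to 12.5518.

12.5518


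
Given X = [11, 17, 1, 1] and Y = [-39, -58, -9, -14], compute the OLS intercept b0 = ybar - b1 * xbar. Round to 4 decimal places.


First find the slope: b1 = -2.8770.
Means: xbar = 7.5000, ybar = -30.0000.
b0 = ybar - b1 * xbar = -30.0000 - -2.8770 * 7.5000 = -8.4225.

-8.4225


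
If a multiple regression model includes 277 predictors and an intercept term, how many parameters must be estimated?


Including the intercept, the model has 277 predictor coefficients + 1 intercept.
Total = 278.

278


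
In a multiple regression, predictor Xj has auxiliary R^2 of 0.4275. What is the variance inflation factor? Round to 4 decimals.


VIF = 1 / (1 - 0.4275).
= 1 / 0.5725 = 1.7467.

1.7467


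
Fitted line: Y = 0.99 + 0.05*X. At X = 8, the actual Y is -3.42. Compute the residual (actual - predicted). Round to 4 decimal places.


Fitted value at X = 8 is yhat = 0.99 + 0.05*8 = 1.3900.
Residual = -3.42 - 1.3900 = -4.8100.

-4.8100


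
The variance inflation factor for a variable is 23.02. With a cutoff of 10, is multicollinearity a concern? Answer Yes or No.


Compare VIF = 23.02 to the threshold of 10.
23.02 >= 10, so the answer is Yes.

Yes


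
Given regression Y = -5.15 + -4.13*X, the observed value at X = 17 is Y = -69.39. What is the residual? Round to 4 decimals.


Compute yhat = -5.15 + (-4.13)(17) = -75.3600.
Residual = actual - predicted = -69.39 - -75.3600 = 5.9700.

5.9700


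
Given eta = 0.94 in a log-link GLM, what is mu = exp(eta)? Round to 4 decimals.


The inverse log link gives:
mu = exp(0.94) = 2.5600.

2.5600


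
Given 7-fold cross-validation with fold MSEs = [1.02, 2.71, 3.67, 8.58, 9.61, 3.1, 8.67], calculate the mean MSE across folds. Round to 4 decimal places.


Add all fold MSEs: 37.3600.
Divide by k = 7: 37.3600/7 = 5.3371.

5.3371


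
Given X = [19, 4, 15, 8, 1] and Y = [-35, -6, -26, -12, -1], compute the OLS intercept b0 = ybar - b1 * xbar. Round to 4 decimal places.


First find the slope: b1 = -1.8828.
Means: xbar = 9.4000, ybar = -16.0000.
b0 = ybar - b1 * xbar = -16.0000 - -1.8828 * 9.4000 = 1.6980.

1.6980


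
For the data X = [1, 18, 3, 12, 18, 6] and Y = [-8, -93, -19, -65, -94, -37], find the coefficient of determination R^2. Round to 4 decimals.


The fitted line is Y = -4.6238 + -4.9700*X.
SSres = 11.0829, SStot = 6861.3333.
R^2 = 1 - SSres/SStot = 0.9984.

0.9984


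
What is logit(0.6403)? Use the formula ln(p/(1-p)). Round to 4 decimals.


1 - p = 0.3597.
p/(1-p) = 1.7801.
logit = ln(1.7801) = 0.5767.

0.5767


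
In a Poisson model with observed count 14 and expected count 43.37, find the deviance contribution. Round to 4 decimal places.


y/mu = 14/43.37 = 0.322804 (approx.), and ln(14/43.37) = -1.130711.
y * ln(y/mu) = 14 * -1.130711 = -15.829954.
y - mu = -29.37.
D = 2 * (-15.829954 - -29.37) = 27.080092, which rounds to 27.0801.

27.0801


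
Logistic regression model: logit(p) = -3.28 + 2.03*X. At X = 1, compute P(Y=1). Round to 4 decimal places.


Linear predictor: z = -3.28 + 2.03 * 1 = -1.2500.
P = 1/(1 + exp(1.2500)) = 1/(1 + 3.4903) = 0.2227.

0.2227


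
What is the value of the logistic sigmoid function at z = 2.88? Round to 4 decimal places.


Compute exp(-2.8800) = 0.0561.
Sigmoid = 1 / (1 + 0.0561) = 1 / 1.0561 = 0.9468.

0.9468


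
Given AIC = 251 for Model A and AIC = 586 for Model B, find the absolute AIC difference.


Compute |251 - 586| = 335.
Model A has the smaller AIC.

335


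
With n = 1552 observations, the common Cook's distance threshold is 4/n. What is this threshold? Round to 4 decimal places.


Cook's distance cutoff = 4/n = 4/1552.
= 0.0026.

0.0026


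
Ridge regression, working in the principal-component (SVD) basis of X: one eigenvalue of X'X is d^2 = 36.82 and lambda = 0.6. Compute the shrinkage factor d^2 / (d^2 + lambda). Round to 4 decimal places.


Denominator = d^2 + lambda = 36.82 + 0.6 = 37.4200.
Shrinkage = 36.82 / 37.4200 = 0.9840.

0.9840


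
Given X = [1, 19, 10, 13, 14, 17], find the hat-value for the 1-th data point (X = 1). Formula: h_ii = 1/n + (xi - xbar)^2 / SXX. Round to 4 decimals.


n = 6, xbar = 12.3333.
SXX = sum((xi - xbar)^2) = 203.3333.
h = 1/6 + (1 - 12.3333)^2 / 203.3333 = 0.7984.

0.7984


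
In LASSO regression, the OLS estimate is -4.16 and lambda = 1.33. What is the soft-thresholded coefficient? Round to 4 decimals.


Check: |-4.16| = 4.16 vs lambda = 1.33.
Since |beta| > lambda, coefficient = sign(beta)*(|beta| - lambda) = -2.8300.
Soft-thresholded coefficient = -2.8300.

-2.8300


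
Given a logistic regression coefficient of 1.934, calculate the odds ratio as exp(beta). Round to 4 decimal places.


The odds ratio is computed as:
OR = e^(1.934) = 6.9171.

6.9171


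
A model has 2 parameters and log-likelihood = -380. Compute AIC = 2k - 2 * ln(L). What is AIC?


AIC = 2k - 2*loglik = 2(2) - 2(-380).
= 4 + 760 = 764.

764


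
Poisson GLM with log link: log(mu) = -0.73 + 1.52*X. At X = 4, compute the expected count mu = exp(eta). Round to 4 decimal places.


eta = -0.73 + 1.52 * 4 = 5.3500.
mu = exp(5.3500) = 210.6083.

210.6083


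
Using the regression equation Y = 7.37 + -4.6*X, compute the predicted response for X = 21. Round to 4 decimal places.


Substitute X = 21 into the equation:
Y = 7.37 + -4.6 * 21 = 7.37 + -96.6000 = -89.2300.

-89.2300


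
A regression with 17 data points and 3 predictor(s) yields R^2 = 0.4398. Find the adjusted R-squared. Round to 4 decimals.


Adjusted R^2 = 1 - (1 - R^2) * (n-1)/(n-p-1).
(1 - R^2) = 0.5602.
(n-1)/(n-p-1) = 16/13.
(1 - R^2) * (n-1) = 0.5602 * 16 = 8.9632.
Divide by (n-p-1): 8.9632 / 13 = 0.6895.
Adj R^2 = 1 - 0.6895 = 0.3105.

0.3105


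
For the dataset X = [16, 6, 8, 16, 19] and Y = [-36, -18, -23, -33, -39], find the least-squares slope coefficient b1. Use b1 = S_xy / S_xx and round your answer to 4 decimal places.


Calculate xbar = 13.0000, ybar = -29.8000.
S_xx = 128.0000, S_xy = -200.0000.
Using b1 = S_xy / S_xx = -200.0000 / 128.0000, we get b1 = -1.5625.

-1.5625


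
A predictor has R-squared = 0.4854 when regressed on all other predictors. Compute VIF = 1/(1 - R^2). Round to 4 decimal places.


VIF = 1 / (1 - 0.4854).
= 1 / 0.5146 = 1.9433.

1.9433


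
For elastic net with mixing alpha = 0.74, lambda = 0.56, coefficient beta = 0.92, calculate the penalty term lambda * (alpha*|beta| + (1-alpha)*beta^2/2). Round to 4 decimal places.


L1 component = 0.74 * |0.92| = 0.6808.
L2 component = 0.26 * 0.92^2 / 2 = 0.1100.
Penalty = 0.56 * (0.6808 + 0.1100) = 0.56 * 0.7908 = 0.4429.

0.4429


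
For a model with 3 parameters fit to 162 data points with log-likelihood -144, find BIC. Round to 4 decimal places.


k * ln(n) = 3 * ln(162) = 3 * 5.087596 = 15.262788.
-2 * loglik = -2 * (-144) = 288.
BIC = 15.262788 + 288 = 303.262788, which rounds to 303.2628.

303.2628


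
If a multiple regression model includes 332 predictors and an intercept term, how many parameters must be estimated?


Each predictor gets one coefficient, plus one intercept.
Total parameters = 332 + 1 = 333.

333


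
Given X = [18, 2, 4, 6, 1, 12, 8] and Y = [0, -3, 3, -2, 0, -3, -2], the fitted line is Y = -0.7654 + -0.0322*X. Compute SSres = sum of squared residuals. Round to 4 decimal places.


Compute predicted values, then residuals = yi - yhat_i.
Residuals: [1.3450, -2.1702, 3.8942, -1.0414, 0.7976, -1.8482, -0.9770].
SSres = sum(residual^2) = 27.7746.

27.7746


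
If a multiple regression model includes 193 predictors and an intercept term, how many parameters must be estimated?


Each predictor gets one coefficient, plus one intercept.
Total parameters = 193 + 1 = 194.

194


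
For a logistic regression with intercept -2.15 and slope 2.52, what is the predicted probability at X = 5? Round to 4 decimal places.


Compute z = -2.15 + (2.52)(5) = 10.4500.
exp(-z) = 0.0000.
P = 1/(1 + 0.0000) = 1.0000.

1.0000


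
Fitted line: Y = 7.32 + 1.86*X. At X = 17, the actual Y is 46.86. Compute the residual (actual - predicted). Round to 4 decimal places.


Compute yhat = 7.32 + (1.86)(17) = 38.9400.
Residual = actual - predicted = 46.86 - 38.9400 = 7.9200.

7.9200


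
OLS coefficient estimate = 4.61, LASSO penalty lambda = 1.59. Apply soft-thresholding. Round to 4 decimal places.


Check: |4.61| = 4.61 vs lambda = 1.59.
Since |beta| > lambda, coefficient = sign(beta)*(|beta| - lambda) = 3.0200.
Soft-thresholded coefficient = 3.0200.

3.0200


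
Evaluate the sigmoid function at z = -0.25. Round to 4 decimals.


First, exp(0.2500) = 1.2840.
Then sigma(z) = 1/(1 + 1.2840) = 0.4378.

0.4378


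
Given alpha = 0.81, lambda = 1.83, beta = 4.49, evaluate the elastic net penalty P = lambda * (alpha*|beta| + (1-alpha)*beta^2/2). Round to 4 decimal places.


alpha * |beta| = 0.81 * 4.49 = 3.6369.
(1-alpha) * beta^2/2 = 0.19 * 20.1601/2 = 1.9152.
Total = 1.83 * (3.6369 + 1.9152) = 10.1604.

10.1604


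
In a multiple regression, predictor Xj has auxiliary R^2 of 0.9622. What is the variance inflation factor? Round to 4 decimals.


VIF = 1 / (1 - 0.9622).
= 1 / 0.0378 = 26.4550.

26.4550


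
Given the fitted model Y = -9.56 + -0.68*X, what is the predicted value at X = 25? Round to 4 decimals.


Predicted value:
Y = -9.56 + (-0.68)(25) = -9.56 + -17.0000 = -26.5600.

-26.5600


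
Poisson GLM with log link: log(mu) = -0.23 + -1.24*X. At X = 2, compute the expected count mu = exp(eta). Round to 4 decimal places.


Compute eta = -0.23 + -1.24 * 2 = -2.7100.
Apply inverse link: mu = e^-2.7100 = 0.0665.

0.0665


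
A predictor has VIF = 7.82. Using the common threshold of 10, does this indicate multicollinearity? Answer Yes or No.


The threshold is 10.
VIF = 7.82 is < 10.
Multicollinearity indication: No.

No


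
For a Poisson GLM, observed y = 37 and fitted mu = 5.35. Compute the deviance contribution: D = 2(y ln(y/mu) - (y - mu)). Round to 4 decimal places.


y/mu = 37/5.35 = 6.915888 (approx.), and ln(37/5.35) = 1.933821.
y * ln(y/mu) = 37 * 1.933821 = 71.551377.
y - mu = 31.65.
D = 2 * (71.551377 - 31.65) = 79.802754, which rounds to 79.8028.

79.8028


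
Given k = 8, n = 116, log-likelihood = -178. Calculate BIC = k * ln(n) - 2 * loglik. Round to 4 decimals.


Compute k*ln(n) = 8*ln(116) = 8*4.753590 = 38.028720.
Then -2*loglik = 356.
BIC = 38.028720 + 356 = 394.028720, which rounds to 394.0287.

394.0287


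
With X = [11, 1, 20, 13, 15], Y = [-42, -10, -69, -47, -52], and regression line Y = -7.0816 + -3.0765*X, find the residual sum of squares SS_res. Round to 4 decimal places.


Predicted values from Y = -7.0816 + -3.0765*X.
Residuals: [-1.0769, 0.1581, -0.3884, 0.0761, 1.2291].
SSres = 2.8520.

2.8520


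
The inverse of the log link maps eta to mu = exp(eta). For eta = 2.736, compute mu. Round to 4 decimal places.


The inverse log link gives:
mu = exp(2.736) = 15.4252.

15.4252


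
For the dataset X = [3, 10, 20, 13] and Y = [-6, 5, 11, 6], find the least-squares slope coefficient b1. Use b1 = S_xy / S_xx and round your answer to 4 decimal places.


Calculate xbar = 11.5000, ybar = 4.0000.
S_xx = 149.0000, S_xy = 146.0000.
Using b1 = S_xy / S_xx = 146.0000 / 149.0000, we get b1 = 0.9799.

0.9799


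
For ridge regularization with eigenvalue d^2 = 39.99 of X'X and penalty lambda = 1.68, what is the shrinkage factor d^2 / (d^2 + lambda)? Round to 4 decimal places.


d^2 + lambda = 39.99 + 1.68 = 41.6700.
Shrinkage factor = 39.99/41.6700 = 0.9597.

0.9597


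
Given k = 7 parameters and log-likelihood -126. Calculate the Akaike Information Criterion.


AIC = 2k - 2*loglik = 2(7) - 2(-126).
= 14 + 252 = 266.

266


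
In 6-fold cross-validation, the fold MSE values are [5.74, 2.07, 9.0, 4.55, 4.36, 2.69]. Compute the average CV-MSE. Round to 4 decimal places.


Sum of fold MSEs = 28.4100.
Average = 28.4100 / 6 = 4.7350.

4.7350


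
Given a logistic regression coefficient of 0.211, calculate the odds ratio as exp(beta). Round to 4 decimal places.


The odds ratio is computed as:
OR = e^(0.211) = 1.2349.

1.2349


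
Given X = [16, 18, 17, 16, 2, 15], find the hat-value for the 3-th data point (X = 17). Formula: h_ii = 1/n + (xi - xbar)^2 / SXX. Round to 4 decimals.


Mean of X: xbar = 14.0000.
SXX = 178.0000.
For X = 17: h = 1/6 + (17 - 14.0000)^2/178.0000 = 0.2172.

0.2172


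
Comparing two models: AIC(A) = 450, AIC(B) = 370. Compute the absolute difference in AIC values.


Absolute difference = |450 - 370| = 80.
The model with lower AIC (B) is preferred.

80


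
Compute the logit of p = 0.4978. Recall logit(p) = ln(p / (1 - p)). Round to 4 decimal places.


Compute the odds: 0.4978/0.5022 = 0.9912.
Take the natural log: ln(0.9912) = -0.0088.

-0.0088


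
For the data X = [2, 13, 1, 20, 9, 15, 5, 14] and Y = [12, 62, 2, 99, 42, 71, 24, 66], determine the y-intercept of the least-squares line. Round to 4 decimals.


First find the slope: b1 = 4.8812.
Means: xbar = 9.8750, ybar = 47.2500.
b0 = ybar - b1 * xbar = 47.2500 - 4.8812 * 9.8750 = -0.9517.

-0.9517


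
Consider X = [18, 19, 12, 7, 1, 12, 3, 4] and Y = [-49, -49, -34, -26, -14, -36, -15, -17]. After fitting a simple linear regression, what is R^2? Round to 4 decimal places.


Fit the OLS line: b0 = -10.1258, b1 = -2.0920.
SSres = 13.2393.
SStot = 1440.0000.
R^2 = 1 - 13.2393/1440.0000 = 0.9908.

0.9908


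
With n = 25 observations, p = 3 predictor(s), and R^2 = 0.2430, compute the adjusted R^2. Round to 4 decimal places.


Using the formula:
(1 - 0.2430) = 0.7570.
Multiply by 24/21: 0.7570 * 24 = 18.1680, then 18.1680 / 21 = 0.8651.
Adj R^2 = 1 - 0.8651 = 0.1349.

0.1349


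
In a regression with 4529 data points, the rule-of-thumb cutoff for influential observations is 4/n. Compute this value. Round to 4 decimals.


Cook's distance cutoff = 4/n = 4/4529.
= 0.0009.

0.0009


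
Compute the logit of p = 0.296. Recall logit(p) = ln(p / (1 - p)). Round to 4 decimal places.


Compute the odds: 0.296/0.704 = 0.4205.
Take the natural log: ln(0.4205) = -0.8664.

-0.8664


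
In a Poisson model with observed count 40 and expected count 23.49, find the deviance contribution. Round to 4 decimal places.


First: ln(40/23.49) = 0.532305.
Then: 40 * 0.532305 = 21.292200.
y - mu = 40 - 23.49 = 16.51.
D = 2(21.292200 - 16.51) = 9.564400, which rounds to 9.5644.

9.5644


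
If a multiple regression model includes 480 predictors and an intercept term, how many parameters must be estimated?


Including the intercept, the model has 480 predictor coefficients + 1 intercept.
Total = 481.

481


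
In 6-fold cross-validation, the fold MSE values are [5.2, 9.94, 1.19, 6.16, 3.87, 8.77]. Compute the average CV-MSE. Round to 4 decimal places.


Add all fold MSEs: 35.1300.
Divide by k = 6: 35.1300/6 = 5.8550.

5.8550


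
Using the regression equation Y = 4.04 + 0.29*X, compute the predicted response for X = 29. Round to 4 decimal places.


Substitute X = 29 into the equation:
Y = 4.04 + 0.29 * 29 = 4.04 + 8.4100 = 12.4500.

12.4500


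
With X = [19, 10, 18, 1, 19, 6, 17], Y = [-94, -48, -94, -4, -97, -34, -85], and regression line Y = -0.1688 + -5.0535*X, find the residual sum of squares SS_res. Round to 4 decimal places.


For each point, residual = actual - predicted.
Residuals: [2.1853, 2.7038, -2.8682, 1.2223, -0.8147, -3.5102, 1.0783].
Sum of squared residuals = 35.9546.

35.9546


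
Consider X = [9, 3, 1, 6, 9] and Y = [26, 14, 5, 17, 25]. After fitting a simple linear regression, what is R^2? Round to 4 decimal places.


Fit the OLS line: b0 = 4.1875, b1 = 2.3594.
SSres = 12.1875.
SStot = 297.2000.
R^2 = 1 - 12.1875/297.2000 = 0.9590.

0.9590


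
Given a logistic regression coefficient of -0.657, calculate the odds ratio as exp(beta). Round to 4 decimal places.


exp(-0.657) = 0.5184.
So the odds ratio is 0.5184.

0.5184


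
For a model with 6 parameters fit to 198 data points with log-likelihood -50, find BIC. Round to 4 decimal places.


Compute k*ln(n) = 6*ln(198) = 6*5.288267 = 31.729602.
Then -2*loglik = 100.
BIC = 31.729602 + 100 = 131.729602, which rounds to 131.7296.

131.7296


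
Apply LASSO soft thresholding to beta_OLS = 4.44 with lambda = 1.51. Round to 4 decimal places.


Absolute value: |4.44| = 4.44.
Compare to lambda = 1.51.
Since |beta| > lambda, coefficient = sign(beta)*(|beta| - lambda) = 2.9300.

2.9300


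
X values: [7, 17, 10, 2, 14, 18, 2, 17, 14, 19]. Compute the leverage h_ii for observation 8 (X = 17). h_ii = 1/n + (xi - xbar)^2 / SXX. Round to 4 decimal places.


Compute xbar = 12.0000 with n = 10 observations.
SXX = 372.0000.
Leverage = 1/10 + (17 - 12.0000)^2/372.0000 = 0.1672.

0.1672


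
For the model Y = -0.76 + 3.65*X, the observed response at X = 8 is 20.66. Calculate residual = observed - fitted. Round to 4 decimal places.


Compute yhat = -0.76 + (3.65)(8) = 28.4400.
Residual = actual - predicted = 20.66 - 28.4400 = -7.7800.

-7.7800


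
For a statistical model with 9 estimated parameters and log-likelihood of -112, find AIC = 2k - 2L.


AIC = 2*9 - 2*(-112).
= 18 + 224 = 242.

242


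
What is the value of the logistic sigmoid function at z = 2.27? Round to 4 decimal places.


First, exp(-2.2700) = 0.1033.
Then sigma(z) = 1/(1 + 0.1033) = 0.9064.

0.9064


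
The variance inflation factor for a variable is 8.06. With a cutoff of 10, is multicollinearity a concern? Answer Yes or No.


Compare VIF = 8.06 to the threshold of 10.
8.06 < 10, so the answer is No.

No


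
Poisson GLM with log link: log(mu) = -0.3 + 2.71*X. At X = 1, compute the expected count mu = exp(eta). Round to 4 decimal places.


Compute eta = -0.3 + 2.71 * 1 = 2.4100.
Apply inverse link: mu = e^2.4100 = 11.1340.

11.1340


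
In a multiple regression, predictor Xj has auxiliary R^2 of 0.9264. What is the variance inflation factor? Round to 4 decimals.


Using VIF = 1/(1 - R^2_j):
1 - 0.9264 = 0.0736.
VIF = 13.5870.

13.5870


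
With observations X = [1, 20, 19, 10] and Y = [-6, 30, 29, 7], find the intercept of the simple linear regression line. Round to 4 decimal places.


First find the slope: b1 = 1.9620.
Means: xbar = 12.5000, ybar = 15.0000.
b0 = ybar - b1 * xbar = 15.0000 - 1.9620 * 12.5000 = -9.5253.

-9.5253


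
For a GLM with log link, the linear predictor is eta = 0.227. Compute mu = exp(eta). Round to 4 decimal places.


Apply the inverse link:
mu = e^0.227 = 1.2548.

1.2548


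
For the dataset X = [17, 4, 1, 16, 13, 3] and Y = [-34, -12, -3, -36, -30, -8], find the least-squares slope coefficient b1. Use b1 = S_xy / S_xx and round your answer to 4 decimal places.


Calculate xbar = 9.0000, ybar = -20.5000.
S_xx = 254.0000, S_xy = -512.0000.
Using b1 = S_xy / S_xx = -512.0000 / 254.0000, we get b1 = -2.0157.

-2.0157


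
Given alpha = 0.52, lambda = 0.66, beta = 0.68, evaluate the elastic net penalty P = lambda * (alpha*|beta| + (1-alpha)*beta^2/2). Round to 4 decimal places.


L1 component = 0.52 * |0.68| = 0.3536.
L2 component = 0.48 * 0.68^2 / 2 = 0.1110.
Penalty = 0.66 * (0.3536 + 0.1110) = 0.66 * 0.4646 = 0.3066.

0.3066


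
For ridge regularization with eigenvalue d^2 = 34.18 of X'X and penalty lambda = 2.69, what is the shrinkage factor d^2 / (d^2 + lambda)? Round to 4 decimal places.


Compute the denominator: 34.18 + 2.69 = 36.8700.
Shrinkage factor = 34.18 / 36.8700 = 0.9270.

0.9270


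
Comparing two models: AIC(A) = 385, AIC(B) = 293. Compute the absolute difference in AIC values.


|AIC_A - AIC_B| = |385 - 293| = 92.
Model B is preferred (lower AIC).

92


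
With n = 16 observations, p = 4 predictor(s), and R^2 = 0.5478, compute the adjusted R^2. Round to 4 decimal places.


Plug in: Adj R^2 = 1 - (1 - 0.5478) * 15/11.
= 1 - 0.4522 * 15/11
= 1 - 6.7830 / 11
= 1 - 0.6166 = 0.3834.

0.3834


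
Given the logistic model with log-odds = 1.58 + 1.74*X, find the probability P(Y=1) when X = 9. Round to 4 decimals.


z = 1.58 + 1.74 * 9 = 17.2400.
Sigmoid: P = 1 / (1 + exp(-17.2400)) = 1.0000.

1.0000


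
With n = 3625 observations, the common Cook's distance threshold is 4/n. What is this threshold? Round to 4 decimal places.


Using the rule of thumb:
Threshold = 4 / 3625 = 0.0011.

0.0011


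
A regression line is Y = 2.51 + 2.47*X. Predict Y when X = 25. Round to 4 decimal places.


Substitute X = 25 into the equation:
Y = 2.51 + 2.47 * 25 = 2.51 + 61.7500 = 64.2600.

64.2600


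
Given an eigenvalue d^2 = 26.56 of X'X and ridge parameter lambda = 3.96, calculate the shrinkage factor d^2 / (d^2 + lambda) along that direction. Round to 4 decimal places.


d^2 + lambda = 26.56 + 3.96 = 30.5200.
Shrinkage factor = 26.56/30.5200 = 0.8702.

0.8702


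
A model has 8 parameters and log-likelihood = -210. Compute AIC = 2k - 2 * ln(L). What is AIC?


Compute:
2k = 2*8 = 16.
-2*loglik = -2*(-210) = 420.
AIC = 16 + 420 = 436.

436


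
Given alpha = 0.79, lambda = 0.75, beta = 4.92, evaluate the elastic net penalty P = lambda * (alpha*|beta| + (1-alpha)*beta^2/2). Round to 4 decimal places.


alpha * |beta| = 0.79 * 4.92 = 3.8868.
(1-alpha) * beta^2/2 = 0.21 * 24.2064/2 = 2.5417.
Total = 0.75 * (3.8868 + 2.5417) = 4.8214.

4.8214


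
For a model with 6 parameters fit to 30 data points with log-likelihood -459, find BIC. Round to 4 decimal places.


Compute k*ln(n) = 6*ln(30) = 6*3.401197 = 20.407182.
Then -2*loglik = 918.
BIC = 20.407182 + 918 = 938.407182, which rounds to 938.4072.

938.4072


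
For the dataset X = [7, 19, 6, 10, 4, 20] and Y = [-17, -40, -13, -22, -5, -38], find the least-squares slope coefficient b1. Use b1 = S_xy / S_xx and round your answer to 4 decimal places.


First compute the means: xbar = 11.0000, ybar = -22.5000.
Then S_xx = sum((xi - xbar)^2) = 236.0000.
S_xy = sum((xi - xbar)(yi - ybar)) = -472.0000.
b1 = S_xy / S_xx = -472.0000 / 236.0000 = -2.0000.

-2.0000


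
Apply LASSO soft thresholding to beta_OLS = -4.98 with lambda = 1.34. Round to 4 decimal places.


|beta_OLS| = 4.98.
lambda = 1.34.
Since |beta| > lambda, coefficient = sign(beta)*(|beta| - lambda) = -3.6400.
Result = -3.6400.

-3.6400


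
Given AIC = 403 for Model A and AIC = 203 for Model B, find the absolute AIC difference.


|AIC_A - AIC_B| = |403 - 203| = 200.
Model B is preferred (lower AIC).

200


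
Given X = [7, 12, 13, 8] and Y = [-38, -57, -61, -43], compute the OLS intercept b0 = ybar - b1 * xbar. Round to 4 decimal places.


The slope is b1 = -3.7308.
Sample means are xbar = 10.0000 and ybar = -49.7500.
Intercept: b0 = -49.7500 - (-3.7308)(10.0000) = -12.4423.

-12.4423


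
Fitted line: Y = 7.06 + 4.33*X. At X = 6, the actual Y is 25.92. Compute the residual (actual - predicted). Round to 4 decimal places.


Predicted = 7.06 + 4.33 * 6 = 33.0400.
Residual = 25.92 - 33.0400 = -7.1200.

-7.1200


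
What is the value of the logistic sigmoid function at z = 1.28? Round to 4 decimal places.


First, exp(-1.2800) = 0.2780.
Then sigma(z) = 1/(1 + 0.2780) = 0.7824.

0.7824


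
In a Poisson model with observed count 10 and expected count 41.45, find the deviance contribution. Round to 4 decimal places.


Compute y*ln(y/mu) = 10*ln(10/41.45) = 10*-1.421903 = -14.219030.
y - mu = -31.45.
D = 2*(-14.219030 - (-31.45)) = 34.461940, which rounds to 34.4619.

34.4619


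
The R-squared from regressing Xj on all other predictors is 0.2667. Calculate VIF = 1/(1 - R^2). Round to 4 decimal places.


Using VIF = 1/(1 - R^2_j):
1 - 0.2667 = 0.7333.
VIF = 1.3637.

1.3637


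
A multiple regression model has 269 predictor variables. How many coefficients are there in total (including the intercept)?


Including the intercept, the model has 269 predictor coefficients + 1 intercept.
Total = 270.

270


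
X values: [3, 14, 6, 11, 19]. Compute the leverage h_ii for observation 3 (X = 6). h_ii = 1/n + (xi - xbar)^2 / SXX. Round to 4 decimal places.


n = 5, xbar = 10.6000.
SXX = sum((xi - xbar)^2) = 161.2000.
h = 1/5 + (6 - 10.6000)^2 / 161.2000 = 0.3313.

0.3313


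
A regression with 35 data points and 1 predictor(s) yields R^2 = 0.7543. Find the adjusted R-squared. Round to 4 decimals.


Using the formula:
(1 - 0.7543) = 0.2457.
Multiply by 34/33: 0.2457 * 34 = 8.3538, then 8.3538 / 33 = 0.2531.
Adj R^2 = 1 - 0.2531 = 0.7469.

0.7469


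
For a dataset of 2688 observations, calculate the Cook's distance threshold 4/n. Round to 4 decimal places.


Using the rule of thumb:
Threshold = 4 / 2688 = 0.0015.

0.0015


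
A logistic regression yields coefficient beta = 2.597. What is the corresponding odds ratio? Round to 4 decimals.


The odds ratio is computed as:
OR = e^(2.597) = 13.4234.

13.4234


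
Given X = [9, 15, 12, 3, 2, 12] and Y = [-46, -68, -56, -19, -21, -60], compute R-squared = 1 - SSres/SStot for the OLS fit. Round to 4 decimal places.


Fit the OLS line: b0 = -10.6423, b1 = -3.8896.
SSres = 27.6399.
SStot = 2128.0000.
R^2 = 1 - 27.6399/2128.0000 = 0.9870.

0.9870


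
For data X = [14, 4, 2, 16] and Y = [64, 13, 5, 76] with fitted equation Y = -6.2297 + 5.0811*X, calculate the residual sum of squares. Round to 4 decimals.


Predicted values from Y = -6.2297 + 5.0811*X.
Residuals: [-0.9057, -1.0947, 1.0675, 0.9321].
SSres = 4.0270.

4.0270


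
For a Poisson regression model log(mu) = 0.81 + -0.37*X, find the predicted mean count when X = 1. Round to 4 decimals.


eta = 0.81 + -0.37 * 1 = 0.4400.
mu = exp(0.4400) = 1.5527.

1.5527


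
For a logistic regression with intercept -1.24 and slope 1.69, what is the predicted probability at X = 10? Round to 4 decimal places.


Linear predictor: z = -1.24 + 1.69 * 10 = 15.6600.
P = 1/(1 + exp(-15.6600)) = 1/(1 + 0.0000) = 1.0000.

1.0000


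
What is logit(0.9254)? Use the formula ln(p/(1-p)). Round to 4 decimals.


Compute the odds: 0.9254/0.0746 = 12.4048.
Take the natural log: ln(12.4048) = 2.5181.

2.5181


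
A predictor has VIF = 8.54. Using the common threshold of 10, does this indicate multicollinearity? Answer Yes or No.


The threshold is 10.
VIF = 8.54 is < 10.
Multicollinearity indication: No.

No


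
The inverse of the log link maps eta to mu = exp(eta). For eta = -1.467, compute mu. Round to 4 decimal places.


mu = exp(eta) = exp(-1.467).
= 0.2306.

0.2306


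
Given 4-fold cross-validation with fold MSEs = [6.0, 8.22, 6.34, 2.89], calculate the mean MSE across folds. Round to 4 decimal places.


Add all fold MSEs: 23.4500.
Divide by k = 4: 23.4500/4 = 5.8625.

5.8625


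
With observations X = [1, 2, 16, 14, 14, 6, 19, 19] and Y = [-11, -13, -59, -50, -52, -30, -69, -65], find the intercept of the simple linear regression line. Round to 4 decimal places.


The slope is b1 = -3.0998.
Sample means are xbar = 11.3750 and ybar = -43.6250.
Intercept: b0 = -43.6250 - (-3.0998)(11.3750) = -8.3651.

-8.3651


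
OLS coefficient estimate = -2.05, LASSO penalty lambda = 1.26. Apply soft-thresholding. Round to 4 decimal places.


|beta_OLS| = 2.05.
lambda = 1.26.
Since |beta| > lambda, coefficient = sign(beta)*(|beta| - lambda) = -0.7900.
Result = -0.7900.

-0.7900


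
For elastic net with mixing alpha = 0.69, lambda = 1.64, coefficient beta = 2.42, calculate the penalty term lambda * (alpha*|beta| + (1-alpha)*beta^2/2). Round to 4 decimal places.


alpha * |beta| = 0.69 * 2.42 = 1.6698.
(1-alpha) * beta^2/2 = 0.31 * 5.8564/2 = 0.9077.
Total = 1.64 * (1.6698 + 0.9077) = 4.2272.

4.2272


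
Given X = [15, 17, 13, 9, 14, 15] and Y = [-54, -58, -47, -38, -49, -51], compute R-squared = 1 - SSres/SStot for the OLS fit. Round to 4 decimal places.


Fit the OLS line: b0 = -15.1357, b1 = -2.4842.
SSres = 6.1991.
SStot = 233.5000.
R^2 = 1 - 6.1991/233.5000 = 0.9735.

0.9735


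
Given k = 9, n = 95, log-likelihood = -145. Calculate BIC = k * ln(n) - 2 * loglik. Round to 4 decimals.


Compute k*ln(n) = 9*ln(95) = 9*4.553877 = 40.984893.
Then -2*loglik = 290.
BIC = 40.984893 + 290 = 330.984893, which rounds to 330.9849.

330.9849


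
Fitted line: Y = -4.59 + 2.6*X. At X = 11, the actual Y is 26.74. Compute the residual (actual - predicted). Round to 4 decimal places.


Fitted value at X = 11 is yhat = -4.59 + 2.6*11 = 24.0100.
Residual = 26.74 - 24.0100 = 2.7300.

2.7300


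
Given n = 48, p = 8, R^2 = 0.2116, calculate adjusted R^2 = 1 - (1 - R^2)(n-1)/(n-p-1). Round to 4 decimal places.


Using the formula:
(1 - 0.2116) = 0.7884.
Multiply by 47/39: 0.7884 * 47 = 37.0548, then 37.0548 / 39 = 0.9501.
Adj R^2 = 1 - 0.9501 = 0.0499.

0.0499


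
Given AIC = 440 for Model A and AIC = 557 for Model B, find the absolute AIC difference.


Absolute difference = |440 - 557| = 117.
The model with lower AIC (A) is preferred.

117


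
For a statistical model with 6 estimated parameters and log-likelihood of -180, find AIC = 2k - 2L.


AIC = 2k - 2*loglik = 2(6) - 2(-180).
= 12 + 360 = 372.

372


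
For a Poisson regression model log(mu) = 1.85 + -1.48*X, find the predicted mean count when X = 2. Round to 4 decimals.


Compute eta = 1.85 + -1.48 * 2 = -1.1100.
Apply inverse link: mu = e^-1.1100 = 0.3296.

0.3296


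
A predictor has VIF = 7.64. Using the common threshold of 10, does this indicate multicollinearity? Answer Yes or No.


Compare VIF = 7.64 to the threshold of 10.
7.64 < 10, so the answer is No.

No


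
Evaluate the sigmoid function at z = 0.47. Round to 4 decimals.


First, exp(-0.4700) = 0.6250.
Then sigma(z) = 1/(1 + 0.6250) = 0.6154.

0.6154


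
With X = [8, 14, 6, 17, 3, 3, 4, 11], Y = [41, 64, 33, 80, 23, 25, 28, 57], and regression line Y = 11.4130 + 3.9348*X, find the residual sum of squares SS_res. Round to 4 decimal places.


For each point, residual = actual - predicted.
Residuals: [-1.8914, -2.5002, -2.0218, 1.6954, -0.2174, 1.7826, 0.8478, 2.3042].
Sum of squared residuals = 26.0435.

26.0435


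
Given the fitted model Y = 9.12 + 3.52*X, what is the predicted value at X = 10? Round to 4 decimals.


Substitute X = 10 into the equation:
Y = 9.12 + 3.52 * 10 = 9.12 + 35.2000 = 44.3200.

44.3200


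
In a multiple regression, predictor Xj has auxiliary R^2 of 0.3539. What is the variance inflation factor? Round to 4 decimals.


VIF = 1 / (1 - 0.3539).
= 1 / 0.6461 = 1.5477.

1.5477


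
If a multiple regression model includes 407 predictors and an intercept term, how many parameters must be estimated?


Including the intercept, the model has 407 predictor coefficients + 1 intercept.
Total = 408.

408


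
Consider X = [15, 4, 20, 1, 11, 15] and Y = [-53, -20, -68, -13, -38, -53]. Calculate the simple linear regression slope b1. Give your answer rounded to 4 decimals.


Calculate xbar = 11.0000, ybar = -40.8333.
S_xx = 262.0000, S_xy = -766.0000.
Using b1 = S_xy / S_xx = -766.0000 / 262.0000, we get b1 = -2.9237.

-2.9237


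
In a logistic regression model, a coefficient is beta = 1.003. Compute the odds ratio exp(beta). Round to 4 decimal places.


Odds ratio = exp(beta) = exp(1.003).
= 2.7264.

2.7264


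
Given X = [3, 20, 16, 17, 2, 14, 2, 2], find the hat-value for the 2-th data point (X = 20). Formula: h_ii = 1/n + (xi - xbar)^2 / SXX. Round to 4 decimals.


n = 8, xbar = 9.5000.
SXX = sum((xi - xbar)^2) = 440.0000.
h = 1/8 + (20 - 9.5000)^2 / 440.0000 = 0.3756.

0.3756


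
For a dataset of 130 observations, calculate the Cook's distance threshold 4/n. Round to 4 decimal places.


The threshold is 4/n.
4/130 = 0.0308.

0.0308


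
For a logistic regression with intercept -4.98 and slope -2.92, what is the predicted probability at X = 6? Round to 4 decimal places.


Linear predictor: z = -4.98 + -2.92 * 6 = -22.5000.
P = 1/(1 + exp(22.5000)) = 1/(1 + 5910522063.0233) = 0.0000.

0.0000


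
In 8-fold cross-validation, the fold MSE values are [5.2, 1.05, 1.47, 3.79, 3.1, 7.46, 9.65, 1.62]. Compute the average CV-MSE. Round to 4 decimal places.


Total MSE across folds = 33.3400.
CV-MSE = 33.3400/8 = 4.1675.

4.1675


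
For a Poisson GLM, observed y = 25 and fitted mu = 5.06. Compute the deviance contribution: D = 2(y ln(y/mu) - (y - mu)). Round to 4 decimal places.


y/mu = 25/5.06 = 4.940711 (approx.), and ln(25/5.06) = 1.597509.
y * ln(y/mu) = 25 * 1.597509 = 39.937725.
y - mu = 19.94.
D = 2 * (39.937725 - 19.94) = 39.995450, which rounds to 39.9955.

39.9955


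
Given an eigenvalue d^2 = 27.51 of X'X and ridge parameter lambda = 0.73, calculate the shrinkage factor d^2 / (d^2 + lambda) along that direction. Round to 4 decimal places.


d^2 + lambda = 27.51 + 0.73 = 28.2400.
Shrinkage factor = 27.51/28.2400 = 0.9742.

0.9742


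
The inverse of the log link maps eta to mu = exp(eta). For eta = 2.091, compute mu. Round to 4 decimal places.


mu = exp(eta) = exp(2.091).
= 8.0930.

8.0930


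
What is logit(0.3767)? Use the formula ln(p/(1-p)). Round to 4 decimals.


The odds are p/(1-p) = 0.3767 / 0.6233 = 0.6044.
logit(p) = ln(0.6044) = -0.5036.

-0.5036


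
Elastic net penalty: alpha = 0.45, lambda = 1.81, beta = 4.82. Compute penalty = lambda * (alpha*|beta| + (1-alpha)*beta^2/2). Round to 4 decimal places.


Compute:
L1 = 0.45 * 4.82 = 2.1690.
L2 = 0.55 * 4.82^2 / 2 = 6.3889.
Penalty = 1.81 * (2.1690 + 6.3889) = 15.4898.

15.4898


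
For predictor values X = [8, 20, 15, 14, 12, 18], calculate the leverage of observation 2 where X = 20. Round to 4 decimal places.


Mean of X: xbar = 14.5000.
SXX = 91.5000.
For X = 20: h = 1/6 + (20 - 14.5000)^2/91.5000 = 0.4973.

0.4973


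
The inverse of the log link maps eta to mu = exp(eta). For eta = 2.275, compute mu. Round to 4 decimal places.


The inverse log link gives:
mu = exp(2.275) = 9.7279.

9.7279


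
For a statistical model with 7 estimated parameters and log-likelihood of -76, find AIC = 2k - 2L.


AIC = 2*7 - 2*(-76).
= 14 + 152 = 166.

166


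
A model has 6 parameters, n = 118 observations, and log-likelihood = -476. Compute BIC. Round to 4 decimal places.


Compute k*ln(n) = 6*ln(118) = 6*4.770685 = 28.624110.
Then -2*loglik = 952.
BIC = 28.624110 + 952 = 980.624110, which rounds to 980.6241.

980.6241


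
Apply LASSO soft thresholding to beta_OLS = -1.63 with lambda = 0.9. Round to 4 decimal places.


Absolute value: |-1.63| = 1.63.
Compare to lambda = 0.9.
Since |beta| > lambda, coefficient = sign(beta)*(|beta| - lambda) = -0.7300.

-0.7300


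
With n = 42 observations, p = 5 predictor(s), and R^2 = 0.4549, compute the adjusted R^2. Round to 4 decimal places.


Adjusted R^2 = 1 - (1 - R^2) * (n-1)/(n-p-1).
(1 - R^2) = 0.5451.
(n-1)/(n-p-1) = 41/36.
(1 - R^2) * (n-1) = 0.5451 * 41 = 22.3491.
Divide by (n-p-1): 22.3491 / 36 = 0.6208.
Adj R^2 = 1 - 0.6208 = 0.3792.

0.3792


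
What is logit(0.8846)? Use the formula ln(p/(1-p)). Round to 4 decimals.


Compute the odds: 0.8846/0.1154 = 7.6655.
Take the natural log: ln(7.6655) = 2.0367.

2.0367


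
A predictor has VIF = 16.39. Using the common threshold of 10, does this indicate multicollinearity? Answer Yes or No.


The threshold is 10.
VIF = 16.39 is >= 10.
Multicollinearity indication: Yes.

Yes


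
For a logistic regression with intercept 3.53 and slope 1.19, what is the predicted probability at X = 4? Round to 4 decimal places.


z = 3.53 + 1.19 * 4 = 8.2900.
Sigmoid: P = 1 / (1 + exp(-8.2900)) = 0.9997.

0.9997


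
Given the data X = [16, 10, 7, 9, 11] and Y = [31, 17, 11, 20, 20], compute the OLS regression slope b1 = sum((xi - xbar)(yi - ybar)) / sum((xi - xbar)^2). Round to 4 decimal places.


The sample means are xbar = 10.6000 and ybar = 19.8000.
Compute S_xx = 45.2000 and S_xy = 93.6000.
Slope b1 = S_xy / S_xx = 93.6000 / 45.2000 = 2.0708.

2.0708


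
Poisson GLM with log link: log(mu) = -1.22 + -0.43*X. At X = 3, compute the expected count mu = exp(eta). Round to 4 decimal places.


Linear predictor: eta = -1.22 + (-0.43)(3) = -2.5100.
Expected count: mu = exp(-2.5100) = 0.0813.

0.0813


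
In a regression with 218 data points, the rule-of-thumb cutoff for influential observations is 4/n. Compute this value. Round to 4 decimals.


The threshold is 4/n.
4/218 = 0.0183.

0.0183


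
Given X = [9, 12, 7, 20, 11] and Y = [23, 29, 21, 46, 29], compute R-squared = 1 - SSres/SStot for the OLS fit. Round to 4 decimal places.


After computing the OLS fit (b0=6.3583, b1=1.9696):
SSres = 3.9089, SStot = 387.2000.
R^2 = 1 - 3.9089/387.2000 = 0.9899.

0.9899


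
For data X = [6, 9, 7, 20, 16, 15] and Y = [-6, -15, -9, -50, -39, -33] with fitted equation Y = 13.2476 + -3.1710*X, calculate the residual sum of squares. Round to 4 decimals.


Predicted values from Y = 13.2476 + -3.1710*X.
Residuals: [-0.2216, 0.2914, -0.0506, 0.1724, -1.5116, 1.3174].
SSres = 4.1868.

4.1868


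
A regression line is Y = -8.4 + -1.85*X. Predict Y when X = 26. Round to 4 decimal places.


Substitute X = 26 into the equation:
Y = -8.4 + -1.85 * 26 = -8.4 + -48.1000 = -56.5000.

-56.5000


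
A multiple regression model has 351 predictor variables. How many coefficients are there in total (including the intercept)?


Including the intercept, the model has 351 predictor coefficients + 1 intercept.
Total = 352.

352


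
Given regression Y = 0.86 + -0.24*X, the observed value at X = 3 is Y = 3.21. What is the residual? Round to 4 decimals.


Compute yhat = 0.86 + (-0.24)(3) = 0.1400.
Residual = actual - predicted = 3.21 - 0.1400 = 3.0700.

3.0700


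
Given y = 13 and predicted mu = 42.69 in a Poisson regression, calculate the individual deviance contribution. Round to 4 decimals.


Compute y*ln(y/mu) = 13*ln(13/42.69) = 13*-1.189015 = -15.457195.
y - mu = -29.69.
D = 2*(-15.457195 - (-29.69)) = 28.465610, which rounds to 28.4656.

28.4656


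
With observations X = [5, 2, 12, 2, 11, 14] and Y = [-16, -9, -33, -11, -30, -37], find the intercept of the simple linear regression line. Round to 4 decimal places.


Compute b1 = -2.2736 from the OLS formula.
With xbar = 7.6667 and ybar = -22.6667, the intercept is:
b0 = -22.6667 - -2.2736 * 7.6667 = -5.2358.

-5.2358


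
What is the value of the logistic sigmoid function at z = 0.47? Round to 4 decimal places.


Compute exp(-0.4700) = 0.6250.
Sigmoid = 1 / (1 + 0.6250) = 1 / 1.6250 = 0.6154.

0.6154
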